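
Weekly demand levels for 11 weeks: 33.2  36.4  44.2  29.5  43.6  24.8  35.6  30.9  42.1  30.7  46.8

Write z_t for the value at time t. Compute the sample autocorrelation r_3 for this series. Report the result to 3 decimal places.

-0.444

Mean z̄ = (33.2 + 36.4 + 44.2 + 29.5 + 43.6 + 24.8 + 35.6 + 30.9 + 42.1 + 30.7 + 46.8)/11 = 36.1636
Numerator Σ_{t=1}^{8}(z_t−z̄)(z_{t+3}−z̄) = -225.5676
Denominator Σ(z_t−z̄)² = 508.5055
r_3 = -225.5676 / 508.5055 = -0.444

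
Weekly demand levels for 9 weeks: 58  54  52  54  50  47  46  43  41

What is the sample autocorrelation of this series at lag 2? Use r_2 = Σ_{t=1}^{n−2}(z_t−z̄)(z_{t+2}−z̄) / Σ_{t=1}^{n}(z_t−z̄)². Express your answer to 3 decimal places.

0.301

Mean z̄ = (58 + 54 + 52 + 54 + 50 + 47 + 46 + 43 + 41)/9 = 49.4444
Numerator Σ_{t=1}^{7}(z_t−z̄)(z_{t+2}−z̄) = 75.8272
Denominator Σ(z_t−z̄)² = 252.2222
r_2 = 75.8272 / 252.2222 = 0.301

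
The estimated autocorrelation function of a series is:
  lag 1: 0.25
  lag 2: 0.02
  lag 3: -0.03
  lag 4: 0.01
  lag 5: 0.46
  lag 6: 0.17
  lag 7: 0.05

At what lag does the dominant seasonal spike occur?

5

The largest autocorrelation is r_5 = 0.46; the remaining lags stay at or below 0.25. The elevated value at lag 1 (0.25), dropping to 0.02 at lag 2, reflects decaying short-term dependence rather than seasonality.
The dominant spike at lag 5 indicates a seasonal period of 5.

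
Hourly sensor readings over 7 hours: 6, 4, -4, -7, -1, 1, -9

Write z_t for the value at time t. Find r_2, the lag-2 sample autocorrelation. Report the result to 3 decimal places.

-0.362

Mean z̄ = (6 + 4 − 4 − 7 − 1 + 1 − 9)/7 = -1.4286
Deviations from mean: 7.4286, 5.4286, -2.5714, -5.5714, 0.4286, 2.4286, -7.5714
Numerator Σ_{t=1}^{5}(z_t−z̄)(z_{t+2}−z̄) = -67.2245
Denominator Σ(z_t−z̄)² = 185.7143
r_2 = -67.2245 / 185.7143 = -0.362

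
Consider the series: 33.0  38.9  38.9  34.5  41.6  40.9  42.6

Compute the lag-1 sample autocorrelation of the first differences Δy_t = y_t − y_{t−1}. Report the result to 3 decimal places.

-0.466

First differences Δy: 5.9, 0.0, -4.4, 7.1, -0.7, 1.7
Mean of differences = 1.6000
Numerator Σ(Δy_t−Δȳ)(Δy_{t+1}−Δȳ) = -43.1600
Denominator Σ(Δy_t−Δȳ)² = 92.6000
r_1(Δy) = -43.1600 / 92.6000 = -0.466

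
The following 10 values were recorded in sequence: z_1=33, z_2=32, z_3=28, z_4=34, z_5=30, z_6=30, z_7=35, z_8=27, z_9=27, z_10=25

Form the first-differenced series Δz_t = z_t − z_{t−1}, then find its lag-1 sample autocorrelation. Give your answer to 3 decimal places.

First differences Δz: -1, -4, 6, -4, 0, 5, -8, 0, -2
Mean of differences = -0.8889
Numerator Σ(Δz_t−Δz̄)(Δz_{t+1}−Δz̄) = -89.2346
Denominator Σ(Δz_t−Δz̄)² = 154.8889
r_1(Δz) = -89.2346 / 154.8889 = -0.576

-0.576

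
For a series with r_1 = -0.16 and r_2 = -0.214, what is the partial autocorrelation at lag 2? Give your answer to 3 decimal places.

-0.246

φ_{22} = (r_2 − r_1²) / (1 − r_1²)
r_1² = (-0.16)² = 0.0256
Numerator = -0.214 − 0.0256 = -0.2396; denominator = 1 − 0.0256 = 0.9744
φ_{22} = -0.2396 / 0.9744 = -0.246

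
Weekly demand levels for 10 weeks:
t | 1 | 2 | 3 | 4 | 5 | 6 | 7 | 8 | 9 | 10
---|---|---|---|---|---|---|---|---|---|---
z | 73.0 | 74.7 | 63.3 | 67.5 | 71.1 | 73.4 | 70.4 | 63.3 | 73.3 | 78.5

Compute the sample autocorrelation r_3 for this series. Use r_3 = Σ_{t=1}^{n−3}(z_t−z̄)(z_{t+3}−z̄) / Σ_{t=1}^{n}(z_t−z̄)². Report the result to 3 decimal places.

-0.107

Mean z̄ = (73.0 + 74.7 + 63.3 + 67.5 + 71.1 + 73.4 + 70.4 + 63.3 + 73.3 + 78.5)/10 = 70.8500
Σ(z_t−z̄)(z_{t+3}−z̄) = (-7.2025) + (0.9625) + (-19.2525) + (1.5075) + (-1.8875) + (6.2475) + (-3.4425) = -23.0675
Denominator Σ(z_t−z̄)² = 215.9650
r_3 = -23.0675 / 215.9650 = -0.107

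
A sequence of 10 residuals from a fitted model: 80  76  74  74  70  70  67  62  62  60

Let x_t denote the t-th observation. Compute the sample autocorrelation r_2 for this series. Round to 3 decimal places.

Mean x̄ = (80 + 76 + 74 + 74 + 70 + 70 + 67 + 62 + 62 + 60)/10 = 69.5000
Numerator Σ_{t=1}^{8}(x_t−x̄)(x_{t+2}−x̄) = 166.0000
Denominator Σ(x_t−x̄)² = 402.5000
r_2 = 166.0000 / 402.5000 = 0.412

0.412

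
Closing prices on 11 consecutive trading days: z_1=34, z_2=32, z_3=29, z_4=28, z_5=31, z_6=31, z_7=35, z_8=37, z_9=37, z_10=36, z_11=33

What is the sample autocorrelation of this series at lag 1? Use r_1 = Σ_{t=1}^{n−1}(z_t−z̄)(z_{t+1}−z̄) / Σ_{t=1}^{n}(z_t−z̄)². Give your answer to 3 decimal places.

0.719

Mean z̄ = (34 + 32 + 29 + 28 + 31 + 31 + 35 + 37 + 37 + 36 + 33)/11 = 33.0000
Numerator Σ_{t=1}^{10}(z_t−z̄)(z_{t+1}−z̄) = 69.0000
Denominator Σ(z_t−z̄)² = 96.0000
r_1 = 69.0000 / 96.0000 = 0.719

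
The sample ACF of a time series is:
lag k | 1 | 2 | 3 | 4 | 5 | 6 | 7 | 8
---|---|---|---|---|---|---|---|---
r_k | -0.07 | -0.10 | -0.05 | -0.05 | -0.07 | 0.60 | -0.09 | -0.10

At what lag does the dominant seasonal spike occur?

The largest autocorrelation is r_6 = 0.60; the remaining lags stay at or below -0.05.
The dominant spike at lag 6 indicates a seasonal period of 6.

6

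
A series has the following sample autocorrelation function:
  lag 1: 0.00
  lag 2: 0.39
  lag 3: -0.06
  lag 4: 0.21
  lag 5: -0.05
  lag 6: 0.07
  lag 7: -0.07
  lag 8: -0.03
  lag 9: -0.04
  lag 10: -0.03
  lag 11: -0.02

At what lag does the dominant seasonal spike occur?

The largest autocorrelation is r_2 = 0.39, with a weaker echo at lag 4 (0.21); the remaining lags stay at or below 0.07.
The dominant spike at lag 2 indicates a seasonal period of 2.

2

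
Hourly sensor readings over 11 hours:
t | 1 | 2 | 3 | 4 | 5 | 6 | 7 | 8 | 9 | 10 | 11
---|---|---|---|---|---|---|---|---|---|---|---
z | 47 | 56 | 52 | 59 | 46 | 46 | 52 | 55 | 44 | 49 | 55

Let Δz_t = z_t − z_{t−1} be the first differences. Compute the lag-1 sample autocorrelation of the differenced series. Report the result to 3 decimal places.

-0.355

First differences Δz: 9, -4, 7, -13, 0, 6, 3, -11, 5, 6
Mean of differences = 0.8000
Numerator Σ(Δz_t−Δz̄)(Δz_{t+1}−Δz̄) = -190.0400
Denominator Σ(Δz_t−Δz̄)² = 535.6000
r_1(Δz) = -190.0400 / 535.6000 = -0.355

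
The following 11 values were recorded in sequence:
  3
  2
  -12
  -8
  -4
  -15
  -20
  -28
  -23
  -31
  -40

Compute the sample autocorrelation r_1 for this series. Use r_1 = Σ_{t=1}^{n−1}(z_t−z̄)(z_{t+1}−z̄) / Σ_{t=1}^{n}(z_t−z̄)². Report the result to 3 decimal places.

0.597

Mean z̄ = (3 + 2 − 12 − 8 − 4 − 15 − 20 − 28 − 23 − 31 − 40)/11 = -16.0000
Numerator Σ_{t=1}^{10}(z_t−z̄)(z_{t+1}−z̄) = 1147.0000
Denominator Σ(z_t−z̄)² = 1920.0000
r_1 = 1147.0000 / 1920.0000 = 0.597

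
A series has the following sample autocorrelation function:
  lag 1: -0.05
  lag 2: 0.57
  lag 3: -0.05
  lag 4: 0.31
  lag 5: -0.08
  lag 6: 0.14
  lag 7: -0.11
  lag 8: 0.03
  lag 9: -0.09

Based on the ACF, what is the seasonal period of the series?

2

The largest autocorrelation is r_2 = 0.57, with a weaker echo at lag 4 (0.31); the remaining lags stay at or below 0.14.
The dominant spike at lag 2 indicates a seasonal period of 2.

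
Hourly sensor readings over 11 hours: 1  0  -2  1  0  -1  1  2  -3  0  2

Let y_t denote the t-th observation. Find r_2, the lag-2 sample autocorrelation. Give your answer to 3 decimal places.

Mean ȳ = (1 + 0 − 2 + 1 + 0 − 1 + 1 + 2 − 3 + 0 + 2)/11 = 0.0909
Numerator Σ_{t=1}^{9}(y_t−ȳ)(y_{t+2}−ȳ) = -13.8347
Denominator Σ(y_t−ȳ)² = 24.9091
r_2 = -13.8347 / 24.9091 = -0.555

-0.555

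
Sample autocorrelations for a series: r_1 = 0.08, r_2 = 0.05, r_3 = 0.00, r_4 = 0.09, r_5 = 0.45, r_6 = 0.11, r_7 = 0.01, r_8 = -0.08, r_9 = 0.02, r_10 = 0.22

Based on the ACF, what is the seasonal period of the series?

The largest autocorrelation is r_5 = 0.45, with a weaker echo at lag 10 (0.22); the remaining lags stay at or below 0.11.
The dominant spike at lag 5 indicates a seasonal period of 5.

5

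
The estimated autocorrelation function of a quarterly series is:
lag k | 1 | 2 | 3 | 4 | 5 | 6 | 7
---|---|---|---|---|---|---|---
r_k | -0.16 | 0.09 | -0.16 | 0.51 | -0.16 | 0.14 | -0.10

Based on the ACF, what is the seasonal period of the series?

The largest autocorrelation is r_4 = 0.51; the remaining lags stay at or below 0.14.
The dominant spike at lag 4 indicates a seasonal period of 4.

4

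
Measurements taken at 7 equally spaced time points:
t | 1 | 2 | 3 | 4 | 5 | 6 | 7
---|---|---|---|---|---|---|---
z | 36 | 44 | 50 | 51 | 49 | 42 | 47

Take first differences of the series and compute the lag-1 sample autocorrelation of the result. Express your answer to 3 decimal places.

0.197

First differences Δz: 8, 6, 1, -2, -7, 5
Mean of differences = 1.8333
Numerator Σ(Δz_t−Δz̄)(Δz_{t+1}−Δz̄) = 31.3056
Denominator Σ(Δz_t−Δz̄)² = 158.8333
r_1(Δz) = 31.3056 / 158.8333 = 0.197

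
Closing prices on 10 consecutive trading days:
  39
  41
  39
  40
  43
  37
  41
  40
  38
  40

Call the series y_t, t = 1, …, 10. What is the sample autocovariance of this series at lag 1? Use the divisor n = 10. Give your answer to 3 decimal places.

-1.424

Mean ȳ = (39 + 41 + 39 + 40 + 43 + 37 + 41 + 40 + 38 + 40)/10 = 39.8000
Σ_{t=1}^{9}(y_t−ȳ)(y_{t+1}−ȳ) = -14.2400
γ_1 = -14.2400 / 10 = -1.424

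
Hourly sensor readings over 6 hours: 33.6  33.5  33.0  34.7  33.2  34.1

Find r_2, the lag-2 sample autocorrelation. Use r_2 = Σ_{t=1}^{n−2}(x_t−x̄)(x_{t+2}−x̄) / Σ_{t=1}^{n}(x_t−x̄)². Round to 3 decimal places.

Mean x̄ = (33.6 + 33.5 + 33.0 + 34.7 + 33.2 + 34.1)/6 = 33.6833
Σ(x_t−x̄)(x_{t+2}−x̄) = (0.0569) + (-0.1864) + (0.3303) + (0.4236) = 0.6244
Denominator Σ(x_t−x̄)² = 1.9483
r_2 = 0.6244 / 1.9483 = 0.321

0.321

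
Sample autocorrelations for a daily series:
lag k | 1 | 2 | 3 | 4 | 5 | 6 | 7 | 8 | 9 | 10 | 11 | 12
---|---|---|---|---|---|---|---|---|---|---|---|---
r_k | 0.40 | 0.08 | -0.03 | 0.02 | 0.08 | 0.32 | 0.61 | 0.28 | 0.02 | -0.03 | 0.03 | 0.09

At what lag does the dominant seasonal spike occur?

The largest autocorrelation is r_7 = 0.61; the remaining lags stay at or below 0.40. The elevated value at lag 1 (0.40), dropping to 0.08 at lag 2, reflects decaying short-term dependence rather than seasonality.
The dominant spike at lag 7 indicates a seasonal period of 7.

7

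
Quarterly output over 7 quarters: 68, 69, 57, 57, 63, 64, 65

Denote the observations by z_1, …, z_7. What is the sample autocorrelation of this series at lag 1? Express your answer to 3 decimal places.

Mean z̄ = (68 + 69 + 57 + 57 + 63 + 64 + 65)/7 = 63.2857
Deviations from mean: 4.7143, 5.7143, -6.2857, -6.2857, -0.2857, 0.7143, 1.7143
Σ(z_t−z̄)(z_{t+1}−z̄) = (26.9388) + (-35.9184) + (39.5102) + (1.7959) + (-0.2041) + (1.2245) = 33.3469
Denominator Σ(z_t−z̄)² = 137.4286
r_1 = 33.3469 / 137.4286 = 0.243

0.243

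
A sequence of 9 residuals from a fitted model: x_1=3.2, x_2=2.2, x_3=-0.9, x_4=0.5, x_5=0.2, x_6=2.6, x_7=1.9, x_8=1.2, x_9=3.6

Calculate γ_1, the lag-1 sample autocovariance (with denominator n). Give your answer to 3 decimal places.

Mean x̄ = (3.2 + 2.2 − 0.9 + 0.5 + 0.2 + 2.6 + 1.9 + 1.2 + 3.6)/9 = 1.6111
Σ_{t=1}^{8}(x_t−x̄)(x_{t+1}−x̄) = 1.7688
γ_1 = 1.7688 / 9 = 0.197

0.197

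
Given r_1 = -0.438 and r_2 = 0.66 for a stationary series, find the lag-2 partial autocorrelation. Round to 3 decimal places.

φ_{22} = (r_2 − r_1²) / (1 − r_1²)
r_1² = (-0.438)² = 0.191844
Numerator = 0.66 − 0.1918 = 0.4682; denominator = 1 − 0.1918 = 0.8082
φ_{22} = 0.4682 / 0.8082 = 0.579

0.579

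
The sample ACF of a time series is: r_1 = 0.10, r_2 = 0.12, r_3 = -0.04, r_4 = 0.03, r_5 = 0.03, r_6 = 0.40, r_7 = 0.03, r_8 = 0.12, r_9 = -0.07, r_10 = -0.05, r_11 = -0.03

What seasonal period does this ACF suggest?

The largest autocorrelation is r_6 = 0.40; the remaining lags stay at or below 0.12.
The dominant spike at lag 6 indicates a seasonal period of 6.

6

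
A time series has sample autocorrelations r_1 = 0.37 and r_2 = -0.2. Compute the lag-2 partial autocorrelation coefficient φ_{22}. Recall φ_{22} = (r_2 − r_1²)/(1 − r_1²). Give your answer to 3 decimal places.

φ_{22} = (r_2 − r_1²) / (1 − r_1²)
r_1² = (0.37)² = 0.1369
Numerator = -0.2 − 0.1369 = -0.3369; denominator = 1 − 0.1369 = 0.8631
φ_{22} = -0.3369 / 0.8631 = -0.390

-0.390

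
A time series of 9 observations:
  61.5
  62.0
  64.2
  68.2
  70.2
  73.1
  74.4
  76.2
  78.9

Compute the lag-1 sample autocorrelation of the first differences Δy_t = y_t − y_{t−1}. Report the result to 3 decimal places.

First differences Δy: 0.5, 2.2, 4.0, 2.0, 2.9, 1.3, 1.8, 2.7
Mean of differences = 2.1750
Numerator Σ(Δy_t−Δȳ)(Δy_{t+1}−Δȳ) = -0.9456
Denominator Σ(Δy_t−Δȳ)² = 7.8750
r_1(Δy) = -0.9456 / 7.8750 = -0.120

-0.120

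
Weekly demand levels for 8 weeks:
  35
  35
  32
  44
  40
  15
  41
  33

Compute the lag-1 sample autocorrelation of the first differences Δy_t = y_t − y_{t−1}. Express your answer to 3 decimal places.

First differences Δy: 0, -3, 12, -4, -25, 26, -8
Mean of differences = -0.2857
Numerator Σ(Δy_t−Δȳ)(Δy_{t+1}−Δȳ) = -840.3673
Denominator Σ(Δy_t−Δȳ)² = 1533.4286
r_1(Δy) = -840.3673 / 1533.4286 = -0.548

-0.548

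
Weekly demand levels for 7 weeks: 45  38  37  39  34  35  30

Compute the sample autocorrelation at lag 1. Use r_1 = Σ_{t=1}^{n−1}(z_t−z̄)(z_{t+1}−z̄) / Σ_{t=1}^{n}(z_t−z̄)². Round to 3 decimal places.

Mean z̄ = (45 + 38 + 37 + 39 + 34 + 35 + 30)/7 = 36.8571
Numerator Σ_{t=1}^{6}(z_t−z̄)(z_{t+1}−z̄) = 21.6939
Denominator Σ(z_t−z̄)² = 130.8571
r_1 = 21.6939 / 130.8571 = 0.166

0.166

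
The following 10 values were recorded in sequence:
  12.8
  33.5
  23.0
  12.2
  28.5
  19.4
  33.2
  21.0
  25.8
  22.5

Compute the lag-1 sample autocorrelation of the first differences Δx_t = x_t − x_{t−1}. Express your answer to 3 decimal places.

First differences Δx: 20.7, -10.5, -10.8, 16.3, -9.1, 13.8, -12.2, 4.8, -3.3
Mean of differences = 1.0778
Numerator Σ(Δx_t−Δx̄)(Δx_{t+1}−Δx̄) = -789.5227
Denominator Σ(Δx_t−Δx̄)² = 1366.6356
r_1(Δx) = -789.5227 / 1366.6356 = -0.578

-0.578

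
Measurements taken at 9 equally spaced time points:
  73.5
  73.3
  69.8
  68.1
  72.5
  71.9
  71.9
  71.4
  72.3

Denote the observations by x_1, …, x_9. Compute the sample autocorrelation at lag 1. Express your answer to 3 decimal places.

Mean x̄ = (73.5 + 73.3 + 69.8 + 68.1 + 72.5 + 71.9 + 71.9 + 71.4 + 72.3)/9 = 71.6333
Numerator Σ_{t=1}^{8}(x_t−x̄)(x_{t+1}−x̄) = 3.5556
Denominator Σ(x_t−x̄)² = 23.5000
r_1 = 3.5556 / 23.5000 = 0.151

0.151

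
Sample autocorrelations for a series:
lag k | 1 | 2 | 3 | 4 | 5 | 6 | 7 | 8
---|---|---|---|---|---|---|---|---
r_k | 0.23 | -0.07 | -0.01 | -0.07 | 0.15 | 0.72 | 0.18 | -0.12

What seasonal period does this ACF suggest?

The largest autocorrelation is r_6 = 0.72; the remaining lags stay at or below 0.23.
The dominant spike at lag 6 indicates a seasonal period of 6.

6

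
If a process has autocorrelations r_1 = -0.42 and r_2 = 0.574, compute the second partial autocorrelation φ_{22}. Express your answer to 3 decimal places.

0.483

φ_{22} = (r_2 − r_1²) / (1 − r_1²)
r_1² = (-0.42)² = 0.1764
Numerator = 0.574 − 0.1764 = 0.3976; denominator = 1 − 0.1764 = 0.8236
φ_{22} = 0.3976 / 0.8236 = 0.483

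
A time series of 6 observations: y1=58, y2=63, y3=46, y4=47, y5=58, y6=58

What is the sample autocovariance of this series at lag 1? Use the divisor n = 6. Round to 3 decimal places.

Mean ȳ = (58 + 63 + 46 + 47 + 58 + 58)/6 = 55.0000
Σ_{t=1}^{5}(y_t−ȳ)(y_{t+1}−ȳ) = 9.0000
γ_1 = 9.0000 / 6 = 1.500

1.500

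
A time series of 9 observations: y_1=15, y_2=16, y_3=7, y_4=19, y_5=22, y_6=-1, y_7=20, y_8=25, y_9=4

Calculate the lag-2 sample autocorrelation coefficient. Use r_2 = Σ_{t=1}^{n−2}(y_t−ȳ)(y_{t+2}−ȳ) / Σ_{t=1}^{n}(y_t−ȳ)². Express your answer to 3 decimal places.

-0.488

Mean ȳ = (15 + 16 + 7 + 19 + 22 − 1 + 20 + 25 + 4)/9 = 14.1111
Σ(y_t−ȳ)(y_{t+2}−ȳ) = (-6.3210) + (9.2346) + (-56.0988) + (-73.8765) + (46.4568) + (-164.5432) + (-59.5432) = -304.6914
Denominator Σ(y_t−ȳ)² = 624.8889
r_2 = -304.6914 / 624.8889 = -0.488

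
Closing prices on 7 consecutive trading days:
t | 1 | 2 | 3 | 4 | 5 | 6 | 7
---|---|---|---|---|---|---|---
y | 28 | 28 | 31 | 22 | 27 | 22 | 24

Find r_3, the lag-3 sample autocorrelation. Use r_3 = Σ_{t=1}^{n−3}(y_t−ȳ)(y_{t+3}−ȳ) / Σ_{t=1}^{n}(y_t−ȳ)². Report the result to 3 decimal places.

Mean ȳ = (28 + 28 + 31 + 22 + 27 + 22 + 24)/7 = 26.0000
Deviations from mean: 2.0000, 2.0000, 5.0000, -4.0000, 1.0000, -4.0000, -2.0000
Σ(y_t−ȳ)(y_{t+3}−ȳ) = (-8.0000) + (2.0000) + (-20.0000) + (8.0000) = -18.0000
Denominator Σ(y_t−ȳ)² = 70.0000
r_3 = -18.0000 / 70.0000 = -0.257

-0.257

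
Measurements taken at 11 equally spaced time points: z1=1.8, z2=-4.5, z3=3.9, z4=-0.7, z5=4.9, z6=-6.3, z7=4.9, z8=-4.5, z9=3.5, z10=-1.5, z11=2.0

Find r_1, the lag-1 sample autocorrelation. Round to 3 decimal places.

Mean z̄ = (1.8 − 4.5 + 3.9 − 0.7 + 4.9 − 6.3 + 4.9 − 4.5 + 3.5 − 1.5 + 2.0)/11 = 0.3182
Numerator Σ_{t=1}^{10}(z_t−z̄)(z_{t+1}−z̄) = -139.6058
Denominator Σ(z_t−z̄)² = 164.5364
r_1 = -139.6058 / 164.5364 = -0.848

-0.848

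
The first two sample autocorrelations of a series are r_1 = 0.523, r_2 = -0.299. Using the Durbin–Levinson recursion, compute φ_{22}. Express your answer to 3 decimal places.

φ_{22} = (r_2 − r_1²) / (1 − r_1²)
r_1² = (0.523)² = 0.273529
Numerator = -0.299 − 0.2735 = -0.5725; denominator = 1 − 0.2735 = 0.7265
φ_{22} = -0.5725 / 0.7265 = -0.788

-0.788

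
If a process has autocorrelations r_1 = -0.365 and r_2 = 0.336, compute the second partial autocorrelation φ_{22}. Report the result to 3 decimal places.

φ_{22} = (r_2 − r_1²) / (1 − r_1²)
r_1² = (-0.365)² = 0.133225
Numerator = 0.336 − 0.1332 = 0.2028; denominator = 1 − 0.1332 = 0.8668
φ_{22} = 0.2028 / 0.8668 = 0.234

0.234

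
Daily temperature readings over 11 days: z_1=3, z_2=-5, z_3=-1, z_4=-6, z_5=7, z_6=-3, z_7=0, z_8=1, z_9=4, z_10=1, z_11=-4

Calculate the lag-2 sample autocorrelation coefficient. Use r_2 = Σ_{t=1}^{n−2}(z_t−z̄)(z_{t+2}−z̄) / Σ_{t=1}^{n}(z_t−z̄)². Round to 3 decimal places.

Mean z̄ = (3 − 5 − 1 − 6 + 7 − 3 + 0 + 1 + 4 + 1 − 4)/11 = -0.2727
Numerator Σ_{t=1}^{9}(z_t−z̄)(z_{t+2}−z̄) = 20.3967
Denominator Σ(z_t−z̄)² = 162.1818
r_2 = 20.3967 / 162.1818 = 0.126

0.126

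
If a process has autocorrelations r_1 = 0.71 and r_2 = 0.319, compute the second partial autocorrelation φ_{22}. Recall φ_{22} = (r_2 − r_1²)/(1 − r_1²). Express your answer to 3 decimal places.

-0.373

φ_{22} = (r_2 − r_1²) / (1 − r_1²)
r_1² = (0.71)² = 0.5041
Numerator = 0.319 − 0.5041 = -0.1851; denominator = 1 − 0.5041 = 0.4959
φ_{22} = -0.1851 / 0.4959 = -0.373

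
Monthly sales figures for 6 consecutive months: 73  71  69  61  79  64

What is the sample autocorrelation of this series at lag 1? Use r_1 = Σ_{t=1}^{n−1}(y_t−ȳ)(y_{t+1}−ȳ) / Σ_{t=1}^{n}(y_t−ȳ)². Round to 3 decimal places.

Mean ȳ = (73 + 71 + 69 + 61 + 79 + 64)/6 = 69.5000
Deviations from mean: 3.5000, 1.5000, -0.5000, -8.5000, 9.5000, -5.5000
Numerator Σ_{t=1}^{5}(y_t−ȳ)(y_{t+1}−ȳ) = -124.2500
Denominator Σ(y_t−ȳ)² = 207.5000
r_1 = -124.2500 / 207.5000 = -0.599

-0.599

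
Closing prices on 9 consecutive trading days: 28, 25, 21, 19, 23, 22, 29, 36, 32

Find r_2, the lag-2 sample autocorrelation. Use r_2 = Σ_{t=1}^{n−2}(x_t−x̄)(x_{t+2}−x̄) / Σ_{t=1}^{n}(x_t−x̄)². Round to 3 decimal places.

Mean x̄ = (28 + 25 + 21 + 19 + 23 + 22 + 29 + 36 + 32)/9 = 26.1111
Σ(x_t−x̄)(x_{t+2}−x̄) = (-9.6543) + (7.9012) + (15.9012) + (29.2346) + (-8.9877) + (-40.6543) + (17.0123) = 10.7531
Denominator Σ(x_t−x̄)² = 248.8889
r_2 = 10.7531 / 248.8889 = 0.043

0.043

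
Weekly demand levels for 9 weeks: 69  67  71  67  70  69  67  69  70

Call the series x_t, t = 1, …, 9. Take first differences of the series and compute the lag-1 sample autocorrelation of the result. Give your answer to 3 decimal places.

-0.716

First differences Δx: -2, 4, -4, 3, -1, -2, 2, 1
Mean of differences = 0.1250
Numerator Σ(Δx_t−Δx̄)(Δx_{t+1}−Δx̄) = -39.2656
Denominator Σ(Δx_t−Δx̄)² = 54.8750
r_1(Δx) = -39.2656 / 54.8750 = -0.716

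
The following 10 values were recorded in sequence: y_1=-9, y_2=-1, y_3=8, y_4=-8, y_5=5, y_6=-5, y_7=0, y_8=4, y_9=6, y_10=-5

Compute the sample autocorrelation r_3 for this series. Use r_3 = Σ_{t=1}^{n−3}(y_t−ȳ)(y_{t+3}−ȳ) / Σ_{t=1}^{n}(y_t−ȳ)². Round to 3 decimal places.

Mean ȳ = (-9 − 1 + 8 − 8 + 5 − 5 + 0 + 4 + 6 − 5)/10 = -0.5000
Σ(y_t−ȳ)(y_{t+3}−ȳ) = (63.7500) + (-2.7500) + (-38.2500) + (-3.7500) + (24.7500) + (-29.2500) + (-2.2500) = 12.2500
Denominator Σ(y_t−ȳ)² = 334.5000
r_3 = 12.2500 / 334.5000 = 0.037

0.037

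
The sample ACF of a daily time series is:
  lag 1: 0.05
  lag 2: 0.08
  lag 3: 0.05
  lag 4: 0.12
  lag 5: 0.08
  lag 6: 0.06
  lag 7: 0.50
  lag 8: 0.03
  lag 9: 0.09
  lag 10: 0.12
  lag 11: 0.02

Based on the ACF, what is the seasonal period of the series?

7

The largest autocorrelation is r_7 = 0.50; the remaining lags stay at or below 0.12.
The dominant spike at lag 7 indicates a seasonal period of 7.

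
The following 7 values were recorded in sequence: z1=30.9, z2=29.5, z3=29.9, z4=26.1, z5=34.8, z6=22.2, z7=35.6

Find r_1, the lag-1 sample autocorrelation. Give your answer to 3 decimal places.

-0.768

Mean z̄ = (30.9 + 29.5 + 29.9 + 26.1 + 34.8 + 22.2 + 35.6)/7 = 29.8571
Deviations from mean: 1.0429, -0.3571, 0.0429, -3.7571, 4.9429, -7.6571, 5.7429
Σ(z_t−z̄)(z_{t+1}−z̄) = (-0.3724) + (-0.0153) + (-0.1610) + (-18.5710) + (-37.8482) + (-43.9739) = -100.9418
Denominator Σ(z_t−z̄)² = 131.3771
r_1 = -100.9418 / 131.3771 = -0.768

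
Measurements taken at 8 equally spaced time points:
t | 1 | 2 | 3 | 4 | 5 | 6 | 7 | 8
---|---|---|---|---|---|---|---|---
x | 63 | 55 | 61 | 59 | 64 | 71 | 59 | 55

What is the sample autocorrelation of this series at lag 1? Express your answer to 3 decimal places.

0.023

Mean x̄ = (63 + 55 + 61 + 59 + 64 + 71 + 59 + 55)/8 = 60.8750
Σ(x_t−x̄)(x_{t+1}−x̄) = (-12.4844) + (-0.7344) + (-0.2344) + (-5.8594) + (31.6406) + (-18.9844) + (11.0156) = 4.3594
Denominator Σ(x_t−x̄)² = 192.8750
r_1 = 4.3594 / 192.8750 = 0.023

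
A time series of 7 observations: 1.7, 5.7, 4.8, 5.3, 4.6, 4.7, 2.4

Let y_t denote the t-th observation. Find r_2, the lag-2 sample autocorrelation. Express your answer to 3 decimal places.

Mean ȳ = (1.7 + 5.7 + 4.8 + 5.3 + 4.6 + 4.7 + 2.4)/7 = 4.1714
Deviations from mean: -2.4714, 1.5286, 0.6286, 1.1286, 0.4286, 0.5286, -1.7714
Numerator Σ_{t=1}^{5}(y_t−ȳ)(y_{t+2}−ȳ) = 0.2784
Denominator Σ(y_t−ȳ)² = 13.7143
r_2 = 0.2784 / 13.7143 = 0.020

0.020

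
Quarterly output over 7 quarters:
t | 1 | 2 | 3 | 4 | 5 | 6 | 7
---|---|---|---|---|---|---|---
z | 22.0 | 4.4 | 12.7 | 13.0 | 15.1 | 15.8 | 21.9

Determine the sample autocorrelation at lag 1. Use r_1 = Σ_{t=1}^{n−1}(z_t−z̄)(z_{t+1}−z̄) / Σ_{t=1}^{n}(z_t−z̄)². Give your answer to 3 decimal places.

-0.183

Mean z̄ = (22.0 + 4.4 + 12.7 + 13.0 + 15.1 + 15.8 + 21.9)/7 = 14.9857
Deviations from mean: 7.0143, -10.5857, -2.2857, -1.9857, 0.1143, 0.8143, 6.9143
Σ(z_t−z̄)(z_{t+1}−z̄) = (-74.2512) + (24.1959) + (4.5388) + (-0.2269) + (0.0931) + (5.6302) = -40.0202
Denominator Σ(z_t−z̄)² = 218.9086
r_1 = -40.0202 / 218.9086 = -0.183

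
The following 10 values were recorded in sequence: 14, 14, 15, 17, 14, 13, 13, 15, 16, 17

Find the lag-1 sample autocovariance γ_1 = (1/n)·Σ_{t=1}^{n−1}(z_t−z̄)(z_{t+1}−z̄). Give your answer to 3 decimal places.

0.636

Mean z̄ = (14 + 14 + 15 + 17 + 14 + 13 + 13 + 15 + 16 + 17)/10 = 14.8000
Σ_{t=1}^{9}(z_t−z̄)(z_{t+1}−z̄) = 6.3600
γ_1 = 6.3600 / 10 = 0.636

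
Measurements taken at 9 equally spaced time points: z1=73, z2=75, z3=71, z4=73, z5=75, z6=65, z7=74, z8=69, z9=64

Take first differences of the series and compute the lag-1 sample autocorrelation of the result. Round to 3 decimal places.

First differences Δz: 2, -4, 2, 2, -10, 9, -5, -5
Mean of differences = -1.1250
Numerator Σ(Δz_t−Δz̄)(Δz_{t+1}−Δz̄) = -150.0156
Denominator Σ(Δz_t−Δz̄)² = 248.8750
r_1(Δz) = -150.0156 / 248.8750 = -0.603

-0.603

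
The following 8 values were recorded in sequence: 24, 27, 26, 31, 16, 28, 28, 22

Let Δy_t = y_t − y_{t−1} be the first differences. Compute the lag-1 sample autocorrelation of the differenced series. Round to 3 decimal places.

-0.598

First differences Δy: 3, -1, 5, -15, 12, 0, -6
Mean of differences = -0.2857
Numerator Σ(Δy_t−Δȳ)(Δy_{t+1}−Δȳ) = -262.7959
Denominator Σ(Δy_t−Δȳ)² = 439.4286
r_1(Δy) = -262.7959 / 439.4286 = -0.598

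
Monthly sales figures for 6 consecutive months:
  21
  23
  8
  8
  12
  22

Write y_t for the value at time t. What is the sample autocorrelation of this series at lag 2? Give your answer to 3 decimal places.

-0.464

Mean ȳ = (21 + 23 + 8 + 8 + 12 + 22)/6 = 15.6667
Deviations from mean: 5.3333, 7.3333, -7.6667, -7.6667, -3.6667, 6.3333
Numerator Σ_{t=1}^{4}(y_t−ȳ)(y_{t+2}−ȳ) = -117.5556
Denominator Σ(y_t−ȳ)² = 253.3333
r_2 = -117.5556 / 253.3333 = -0.464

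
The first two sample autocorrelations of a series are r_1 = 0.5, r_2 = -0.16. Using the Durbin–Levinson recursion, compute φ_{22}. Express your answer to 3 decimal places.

-0.547

φ_{22} = (r_2 − r_1²) / (1 − r_1²)
r_1² = (0.5)² = 0.25
Numerator = -0.16 − 0.2500 = -0.4100; denominator = 1 − 0.2500 = 0.7500
φ_{22} = -0.4100 / 0.7500 = -0.547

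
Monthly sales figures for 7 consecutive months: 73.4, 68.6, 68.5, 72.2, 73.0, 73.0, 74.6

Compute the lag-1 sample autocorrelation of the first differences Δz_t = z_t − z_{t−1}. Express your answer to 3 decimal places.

0.054

First differences Δz: -4.8, -0.1, 3.7, 0.8, 0.0, 1.6
Mean of differences = 0.2000
Numerator Σ(Δz_t−Δz̄)(Δz_{t+1}−Δz̄) = 2.1500
Denominator Σ(Δz_t−Δz̄)² = 39.7000
r_1(Δz) = 2.1500 / 39.7000 = 0.054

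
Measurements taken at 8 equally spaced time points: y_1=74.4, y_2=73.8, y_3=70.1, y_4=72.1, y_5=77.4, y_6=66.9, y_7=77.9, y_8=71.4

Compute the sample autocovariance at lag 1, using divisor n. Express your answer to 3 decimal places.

-8.390

Mean ȳ = (74.4 + 73.8 + 70.1 + 72.1 + 77.4 + 66.9 + 77.9 + 71.4)/8 = 73.0000
Deviations: 1.4000, 0.8000, -2.9000, -0.9000, 4.4000, -6.1000, 4.9000, -1.6000
Σ_{t=1}^{7}(y_t−ȳ)(y_{t+1}−ȳ) = -67.1200
γ_1 = -67.1200 / 8 = -8.390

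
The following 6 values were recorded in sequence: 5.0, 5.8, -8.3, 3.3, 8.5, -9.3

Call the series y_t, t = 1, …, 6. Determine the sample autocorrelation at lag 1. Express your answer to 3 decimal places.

-0.362

Mean ȳ = (5.0 + 5.8 − 8.3 + 3.3 + 8.5 − 9.3)/6 = 0.8333
Deviations from mean: 4.1667, 4.9667, -9.1333, 2.4667, 7.6667, -10.1333
Numerator Σ_{t=1}^{5}(y_t−ȳ)(y_{t+1}−ȳ) = -105.9744
Denominator Σ(y_t−ȳ)² = 292.9933
r_1 = -105.9744 / 292.9933 = -0.362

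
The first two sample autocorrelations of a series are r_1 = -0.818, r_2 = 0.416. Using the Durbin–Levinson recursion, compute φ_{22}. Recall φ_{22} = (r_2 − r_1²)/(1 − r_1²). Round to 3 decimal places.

-0.765

φ_{22} = (r_2 − r_1²) / (1 − r_1²)
r_1² = (-0.818)² = 0.669124
Numerator = 0.416 − 0.6691 = -0.2531; denominator = 1 − 0.6691 = 0.3309
φ_{22} = -0.2531 / 0.3309 = -0.765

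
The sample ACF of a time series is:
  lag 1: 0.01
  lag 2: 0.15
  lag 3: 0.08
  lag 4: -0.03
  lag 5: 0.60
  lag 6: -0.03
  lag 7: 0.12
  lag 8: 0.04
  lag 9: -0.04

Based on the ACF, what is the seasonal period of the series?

5

The largest autocorrelation is r_5 = 0.60; the remaining lags stay at or below 0.15.
The dominant spike at lag 5 indicates a seasonal period of 5.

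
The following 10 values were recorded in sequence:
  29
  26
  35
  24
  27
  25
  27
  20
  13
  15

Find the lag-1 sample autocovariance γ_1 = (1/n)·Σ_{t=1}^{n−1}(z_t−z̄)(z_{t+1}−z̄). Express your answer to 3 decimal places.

16.849

Mean z̄ = (29 + 26 + 35 + 24 + 27 + 25 + 27 + 20 + 13 + 15)/10 = 24.1000
Σ_{t=1}^{9}(z_t−z̄)(z_{t+1}−z̄) = 168.4900
γ_1 = 168.4900 / 10 = 16.849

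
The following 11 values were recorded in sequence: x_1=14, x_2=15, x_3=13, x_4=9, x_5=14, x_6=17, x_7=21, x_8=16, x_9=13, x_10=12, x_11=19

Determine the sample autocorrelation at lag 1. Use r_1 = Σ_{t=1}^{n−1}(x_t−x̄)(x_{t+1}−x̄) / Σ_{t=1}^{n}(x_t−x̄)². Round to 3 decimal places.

0.224

Mean x̄ = (14 + 15 + 13 + 9 + 14 + 17 + 21 + 16 + 13 + 12 + 19)/11 = 14.8182
Numerator Σ_{t=1}^{10}(x_t−x̄)(x_{t+1}−x̄) = 25.0579
Denominator Σ(x_t−x̄)² = 111.6364
r_1 = 25.0579 / 111.6364 = 0.224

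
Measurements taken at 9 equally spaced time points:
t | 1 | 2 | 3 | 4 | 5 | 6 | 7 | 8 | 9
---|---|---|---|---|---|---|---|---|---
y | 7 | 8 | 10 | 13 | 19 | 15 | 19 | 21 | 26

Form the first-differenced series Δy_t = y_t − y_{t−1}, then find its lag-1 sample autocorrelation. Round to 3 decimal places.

First differences Δy: 1, 2, 3, 6, -4, 4, 2, 5
Mean of differences = 2.3750
Numerator Σ(Δy_t−Δȳ)(Δy_{t+1}−Δȳ) = -32.5156
Denominator Σ(Δy_t−Δȳ)² = 65.8750
r_1(Δy) = -32.5156 / 65.8750 = -0.494

-0.494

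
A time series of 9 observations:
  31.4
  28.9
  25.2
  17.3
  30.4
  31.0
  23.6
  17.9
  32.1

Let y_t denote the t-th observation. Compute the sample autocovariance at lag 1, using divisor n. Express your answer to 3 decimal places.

-3.875

Mean ȳ = (31.4 + 28.9 + 25.2 + 17.3 + 30.4 + 31.0 + 23.6 + 17.9 + 32.1)/9 = 26.4222
Σ_{t=1}^{8}(y_t−ȳ)(y_{t+1}−ȳ) = -34.8772
γ_1 = -34.8772 / 9 = -3.875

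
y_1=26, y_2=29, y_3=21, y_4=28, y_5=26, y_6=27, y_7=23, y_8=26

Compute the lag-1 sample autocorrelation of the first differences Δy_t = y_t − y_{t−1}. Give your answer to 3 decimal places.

-0.737

First differences Δy: 3, -8, 7, -2, 1, -4, 3
Mean of differences = 0.0000
Numerator Σ(Δy_t−Δȳ)(Δy_{t+1}−Δȳ) = -112.0000
Denominator Σ(Δy_t−Δȳ)² = 152.0000
r_1(Δy) = -112.0000 / 152.0000 = -0.737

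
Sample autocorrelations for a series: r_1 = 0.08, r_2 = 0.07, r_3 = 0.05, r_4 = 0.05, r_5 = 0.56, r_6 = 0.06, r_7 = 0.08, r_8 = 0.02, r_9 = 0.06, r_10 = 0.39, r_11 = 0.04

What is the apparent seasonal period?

The largest autocorrelation is r_5 = 0.56, with a weaker echo at lag 10 (0.39); the remaining lags stay at or below 0.08.
The dominant spike at lag 5 indicates a seasonal period of 5.

5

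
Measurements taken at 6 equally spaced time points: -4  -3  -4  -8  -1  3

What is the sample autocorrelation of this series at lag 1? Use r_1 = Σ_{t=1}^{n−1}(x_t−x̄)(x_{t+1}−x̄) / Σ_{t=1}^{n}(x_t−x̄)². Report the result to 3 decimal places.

Mean x̄ = (-4 − 3 − 4 − 8 − 1 + 3)/6 = -2.8333
Numerator Σ_{t=1}^{5}(x_t−x̄)(x_{t+1}−x̄) = 7.6389
Denominator Σ(x_t−x̄)² = 66.8333
r_1 = 7.6389 / 66.8333 = 0.114

0.114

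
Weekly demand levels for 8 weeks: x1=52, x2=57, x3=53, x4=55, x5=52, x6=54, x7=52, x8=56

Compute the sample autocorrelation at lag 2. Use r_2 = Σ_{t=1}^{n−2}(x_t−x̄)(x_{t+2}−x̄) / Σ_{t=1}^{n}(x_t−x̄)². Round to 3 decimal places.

Mean x̄ = (52 + 57 + 53 + 55 + 52 + 54 + 52 + 56)/8 = 53.8750
Deviations from mean: -1.8750, 3.1250, -0.8750, 1.1250, -1.8750, 0.1250, -1.8750, 2.1250
Σ(x_t−x̄)(x_{t+2}−x̄) = (1.6406) + (3.5156) + (1.6406) + (0.1406) + (3.5156) + (0.2656) = 10.7188
Denominator Σ(x_t−x̄)² = 26.8750
r_2 = 10.7188 / 26.8750 = 0.399

0.399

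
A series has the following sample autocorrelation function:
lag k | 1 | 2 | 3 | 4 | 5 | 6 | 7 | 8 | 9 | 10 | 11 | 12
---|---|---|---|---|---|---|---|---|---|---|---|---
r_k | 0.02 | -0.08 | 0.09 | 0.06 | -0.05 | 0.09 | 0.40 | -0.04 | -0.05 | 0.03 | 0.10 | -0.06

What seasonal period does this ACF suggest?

7

The largest autocorrelation is r_7 = 0.40; the remaining lags stay at or below 0.10.
The dominant spike at lag 7 indicates a seasonal period of 7.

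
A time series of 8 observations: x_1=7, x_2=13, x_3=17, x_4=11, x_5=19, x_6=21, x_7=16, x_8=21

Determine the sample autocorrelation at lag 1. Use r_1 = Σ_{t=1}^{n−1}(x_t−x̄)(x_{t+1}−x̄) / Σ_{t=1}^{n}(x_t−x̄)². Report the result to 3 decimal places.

0.111

Mean x̄ = (7 + 13 + 17 + 11 + 19 + 21 + 16 + 21)/8 = 15.6250
Deviations from mean: -8.6250, -2.6250, 1.3750, -4.6250, 3.3750, 5.3750, 0.3750, 5.3750
Σ(x_t−x̄)(x_{t+1}−x̄) = (22.6406) + (-3.6094) + (-6.3594) + (-15.6094) + (18.1406) + (2.0156) + (2.0156) = 19.2344
Denominator Σ(x_t−x̄)² = 173.8750
r_1 = 19.2344 / 173.8750 = 0.111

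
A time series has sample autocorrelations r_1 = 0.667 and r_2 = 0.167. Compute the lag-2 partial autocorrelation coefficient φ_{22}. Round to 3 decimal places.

φ_{22} = (r_2 − r_1²) / (1 − r_1²)
r_1² = (0.667)² = 0.444889
Numerator = 0.167 − 0.4449 = -0.2779; denominator = 1 − 0.4449 = 0.5551
φ_{22} = -0.2779 / 0.5551 = -0.501

-0.501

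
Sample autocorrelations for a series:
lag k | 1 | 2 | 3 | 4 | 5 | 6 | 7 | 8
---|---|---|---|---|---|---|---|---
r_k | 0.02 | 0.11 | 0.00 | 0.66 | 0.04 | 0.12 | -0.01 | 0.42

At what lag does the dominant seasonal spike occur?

The largest autocorrelation is r_4 = 0.66, with a weaker echo at lag 8 (0.42); the remaining lags stay at or below 0.12.
The dominant spike at lag 4 indicates a seasonal period of 4.

4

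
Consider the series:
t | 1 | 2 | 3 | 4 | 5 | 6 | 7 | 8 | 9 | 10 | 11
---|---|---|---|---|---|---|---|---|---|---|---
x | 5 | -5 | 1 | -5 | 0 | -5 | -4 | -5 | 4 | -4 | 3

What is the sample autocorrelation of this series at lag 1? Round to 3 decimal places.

Mean x̄ = (5 − 5 + 1 − 5 + 0 − 5 − 4 − 5 + 4 − 4 + 3)/11 = -1.3636
Numerator Σ_{t=1}^{10}(x_t−x̄)(x_{t+1}−x̄) = -76.2231
Denominator Σ(x_t−x̄)² = 162.5455
r_1 = -76.2231 / 162.5455 = -0.469

-0.469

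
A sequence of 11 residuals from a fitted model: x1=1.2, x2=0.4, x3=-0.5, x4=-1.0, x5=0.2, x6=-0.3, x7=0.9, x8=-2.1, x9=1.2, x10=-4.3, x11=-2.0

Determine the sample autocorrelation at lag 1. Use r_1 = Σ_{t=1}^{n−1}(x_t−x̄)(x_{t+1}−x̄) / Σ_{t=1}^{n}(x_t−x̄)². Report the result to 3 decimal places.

-0.147

Mean x̄ = (1.2 + 0.4 − 0.5 − 1.0 + 0.2 − 0.3 + 0.9 − 2.1 + 1.2 − 4.3 − 2.0)/11 = -0.5727
Numerator Σ_{t=1}^{10}(x_t−x̄)(x_{t+1}−x̄) = -4.1980
Denominator Σ(x_t−x̄)² = 28.5218
r_1 = -4.1980 / 28.5218 = -0.147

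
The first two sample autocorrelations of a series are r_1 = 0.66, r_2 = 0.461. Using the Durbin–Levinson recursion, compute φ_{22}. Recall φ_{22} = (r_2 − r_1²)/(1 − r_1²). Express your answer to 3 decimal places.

φ_{22} = (r_2 − r_1²) / (1 − r_1²)
r_1² = (0.66)² = 0.4356
Numerator = 0.461 − 0.4356 = 0.0254; denominator = 1 − 0.4356 = 0.5644
φ_{22} = 0.0254 / 0.5644 = 0.045

0.045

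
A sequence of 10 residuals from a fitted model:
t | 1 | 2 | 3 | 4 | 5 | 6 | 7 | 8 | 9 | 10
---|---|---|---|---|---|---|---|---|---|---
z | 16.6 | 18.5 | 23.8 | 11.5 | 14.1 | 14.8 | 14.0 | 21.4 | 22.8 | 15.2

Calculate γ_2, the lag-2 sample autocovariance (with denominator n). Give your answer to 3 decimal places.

Mean z̄ = (16.6 + 18.5 + 23.8 + 11.5 + 14.1 + 14.8 + 14.0 + 21.4 + 22.8 + 15.2)/10 = 17.2700
Σ_{t=1}^{8}(z_t−z̄)(z_{t+2}−z̄) = -44.3878
γ_2 = -44.3878 / 10 = -4.439

-4.439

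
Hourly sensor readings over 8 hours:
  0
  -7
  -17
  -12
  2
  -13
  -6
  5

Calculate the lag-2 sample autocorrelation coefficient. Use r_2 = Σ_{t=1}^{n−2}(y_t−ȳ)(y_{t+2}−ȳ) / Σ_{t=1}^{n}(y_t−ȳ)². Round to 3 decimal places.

-0.428

Mean ȳ = (0 − 7 − 17 − 12 + 2 − 13 − 6 + 5)/8 = -6.0000
Numerator Σ_{t=1}^{6}(y_t−ȳ)(y_{t+2}−ȳ) = -183.0000
Denominator Σ(y_t−ȳ)² = 428.0000
r_2 = -183.0000 / 428.0000 = -0.428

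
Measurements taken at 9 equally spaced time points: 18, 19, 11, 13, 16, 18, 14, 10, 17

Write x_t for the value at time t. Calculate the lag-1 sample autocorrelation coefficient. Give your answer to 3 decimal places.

-0.030

Mean x̄ = (18 + 19 + 11 + 13 + 16 + 18 + 14 + 10 + 17)/9 = 15.1111
Numerator Σ_{t=1}^{8}(x_t−x̄)(x_{t+1}−x̄) = -2.5679
Denominator Σ(x_t−x̄)² = 84.8889
r_1 = -2.5679 / 84.8889 = -0.030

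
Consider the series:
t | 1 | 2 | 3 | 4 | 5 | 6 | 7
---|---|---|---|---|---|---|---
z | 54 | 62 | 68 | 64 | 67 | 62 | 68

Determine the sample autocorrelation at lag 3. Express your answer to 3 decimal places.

Mean z̄ = (54 + 62 + 68 + 64 + 67 + 62 + 68)/7 = 63.5714
Numerator Σ_{t=1}^{4}(z_t−z̄)(z_{t+3}−z̄) = -14.5510
Denominator Σ(z_t−z̄)² = 147.7143
r_3 = -14.5510 / 147.7143 = -0.099

-0.099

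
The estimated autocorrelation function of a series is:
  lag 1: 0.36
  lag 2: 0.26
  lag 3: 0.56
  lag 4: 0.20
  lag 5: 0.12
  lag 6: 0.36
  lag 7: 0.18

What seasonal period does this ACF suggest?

The largest autocorrelation is r_3 = 0.56; the remaining lags stay at or below 0.36. The elevated value at lag 1 (0.36), dropping to 0.26 at lag 2, reflects decaying short-term dependence rather than seasonality.
The dominant spike at lag 3 indicates a seasonal period of 3.

3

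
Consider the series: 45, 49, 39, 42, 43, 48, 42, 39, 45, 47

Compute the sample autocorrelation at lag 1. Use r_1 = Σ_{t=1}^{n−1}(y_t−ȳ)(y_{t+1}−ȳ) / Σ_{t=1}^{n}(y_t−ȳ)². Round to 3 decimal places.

Mean ȳ = (45 + 49 + 39 + 42 + 43 + 48 + 42 + 39 + 45 + 47)/10 = 43.9000
Numerator Σ_{t=1}^{9}(y_t−ȳ)(y_{t+1}−ȳ) = -12.5100
Denominator Σ(y_t−ȳ)² = 110.9000
r_1 = -12.5100 / 110.9000 = -0.113

-0.113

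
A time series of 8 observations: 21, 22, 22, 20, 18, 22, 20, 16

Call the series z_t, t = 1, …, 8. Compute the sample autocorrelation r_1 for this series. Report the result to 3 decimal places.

Mean z̄ = (21 + 22 + 22 + 20 + 18 + 22 + 20 + 16)/8 = 20.1250
Numerator Σ_{t=1}^{7}(z_t−z̄)(z_{t+1}−z̄) = 1.4844
Denominator Σ(z_t−z̄)² = 32.8750
r_1 = 1.4844 / 32.8750 = 0.045

0.045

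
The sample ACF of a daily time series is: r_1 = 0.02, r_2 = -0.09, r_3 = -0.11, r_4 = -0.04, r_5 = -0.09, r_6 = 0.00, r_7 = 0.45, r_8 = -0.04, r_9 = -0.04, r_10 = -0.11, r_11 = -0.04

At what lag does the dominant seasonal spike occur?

7

The largest autocorrelation is r_7 = 0.45; the remaining lags stay at or below 0.02.
The dominant spike at lag 7 indicates a seasonal period of 7.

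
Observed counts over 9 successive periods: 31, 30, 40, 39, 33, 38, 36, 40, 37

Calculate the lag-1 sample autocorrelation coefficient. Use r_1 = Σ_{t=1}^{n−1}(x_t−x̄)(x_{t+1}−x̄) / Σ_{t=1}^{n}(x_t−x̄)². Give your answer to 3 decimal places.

Mean x̄ = (31 + 30 + 40 + 39 + 33 + 38 + 36 + 40 + 37)/9 = 36.0000
Numerator Σ_{t=1}^{8}(x_t−x̄)(x_{t+1}−x̄) = 7.0000
Denominator Σ(x_t−x̄)² = 116.0000
r_1 = 7.0000 / 116.0000 = 0.060

0.060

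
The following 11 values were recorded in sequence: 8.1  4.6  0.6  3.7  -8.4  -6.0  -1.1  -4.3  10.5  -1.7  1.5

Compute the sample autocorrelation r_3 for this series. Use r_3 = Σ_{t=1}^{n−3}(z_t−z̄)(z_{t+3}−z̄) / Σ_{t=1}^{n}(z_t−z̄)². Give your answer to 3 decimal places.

Mean z̄ = (8.1 + 4.6 + 0.6 + 3.7 − 8.4 − 6.0 − 1.1 − 4.3 + 10.5 − 1.7 + 1.5)/11 = 0.6818
Numerator Σ_{t=1}^{8}(z_t−z̄)(z_{t+3}−z̄) = -38.2174
Denominator Σ(z_t−z̄)² = 337.3564
r_3 = -38.2174 / 337.3564 = -0.113

-0.113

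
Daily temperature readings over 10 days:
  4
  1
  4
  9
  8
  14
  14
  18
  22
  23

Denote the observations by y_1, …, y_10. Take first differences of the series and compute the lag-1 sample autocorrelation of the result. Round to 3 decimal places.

First differences Δy: -3, 3, 5, -1, 6, 0, 4, 4, 1
Mean of differences = 2.1111
Numerator Σ(Δy_t−Δȳ)(Δy_{t+1}−Δȳ) = -33.7901
Denominator Σ(Δy_t−Δȳ)² = 72.8889
r_1(Δy) = -33.7901 / 72.8889 = -0.464

-0.464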